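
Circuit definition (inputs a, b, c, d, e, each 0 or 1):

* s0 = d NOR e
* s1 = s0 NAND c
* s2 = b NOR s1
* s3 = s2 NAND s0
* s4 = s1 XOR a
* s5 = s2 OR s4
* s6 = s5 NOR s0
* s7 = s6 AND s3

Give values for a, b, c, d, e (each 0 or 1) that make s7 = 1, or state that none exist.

a=1, b=0, c=0, d=1, e=0

s7 = s6 AND s3 must be 1, so both s6 = 1 and s3 = 1.
s6 = s5 NOR s0 must be 1, so both s5 = 0 and s0 = 0.
Check with a=1, b=0, c=0, d=1, e=0:
s0 = d NOR e = 1 NOR 0 = 0
s1 = s0 NAND c = 0 NAND 0 = 1
s2 = b NOR s1 = 0 NOR 1 = 0
s3 = s2 NAND s0 = 0 NAND 0 = 1
s4 = s1 XOR a = 1 XOR 1 = 0
s5 = s2 OR s4 = 0 OR 0 = 0
s6 = s5 NOR s0 = 0 NOR 0 = 1
s7 = s6 AND s3 = 1 AND 1 = 1
So s7 = 1 as required.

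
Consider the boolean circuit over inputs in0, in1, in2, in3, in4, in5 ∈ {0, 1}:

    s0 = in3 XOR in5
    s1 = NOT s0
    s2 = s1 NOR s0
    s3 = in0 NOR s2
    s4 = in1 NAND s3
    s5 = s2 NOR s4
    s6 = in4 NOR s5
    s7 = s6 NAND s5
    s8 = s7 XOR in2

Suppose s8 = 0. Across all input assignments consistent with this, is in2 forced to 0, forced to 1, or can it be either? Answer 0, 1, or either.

s8 = s7 XOR in2 must be 0, so s7 and in2 are equal.
Every assignment with s8 = 0 has in2 = 1; there are 32 such assignment(s).

1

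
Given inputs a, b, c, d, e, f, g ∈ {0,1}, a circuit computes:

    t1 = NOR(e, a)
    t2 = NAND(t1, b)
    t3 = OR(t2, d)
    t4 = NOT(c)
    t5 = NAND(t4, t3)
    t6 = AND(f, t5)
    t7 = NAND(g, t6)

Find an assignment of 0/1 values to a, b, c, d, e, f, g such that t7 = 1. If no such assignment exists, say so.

a=1, b=1, c=1, d=1, e=1, f=1, g=0

t7 = NAND(g, t6) must be 1, so at least one of g, t6 is 0.
Check with a=1, b=1, c=1, d=1, e=1, f=1, g=0:
t1 = NOR(e, a) = NOR(1, 1) = 0
t2 = NAND(t1, b) = NAND(0, 1) = 1
t3 = OR(t2, d) = OR(1, 1) = 1
t4 = NOT(c) = NOT 1 = 0
t5 = NAND(t4, t3) = NAND(0, 1) = 1
t6 = AND(f, t5) = AND(1, 1) = 1
t7 = NAND(g, t6) = NAND(0, 1) = 1
So t7 = 1 as required.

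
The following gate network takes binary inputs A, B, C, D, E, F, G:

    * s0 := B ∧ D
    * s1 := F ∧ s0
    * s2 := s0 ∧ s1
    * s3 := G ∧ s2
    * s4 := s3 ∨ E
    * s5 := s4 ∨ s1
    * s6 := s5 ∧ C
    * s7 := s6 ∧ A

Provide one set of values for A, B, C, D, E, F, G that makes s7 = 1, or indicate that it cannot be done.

s7 = s6 ∧ A must be 1, so both s6 = 1 and A = 1.
s6 = s5 ∧ C must be 1, so both s5 = 1 and C = 1.
s5 = s4 ∨ s1 must be 1, so at least one of s4, s1 is 1.
Check with A=1 B=0 C=1 D=0 E=1 F=1 G=1:
s0 = B ∧ D = 0 ∧ 0 = 0
s1 = F ∧ s0 = 1 ∧ 0 = 0
s2 = s0 ∧ s1 = 0 ∧ 0 = 0
s3 = G ∧ s2 = 1 ∧ 0 = 0
s4 = s3 ∨ E = 0 ∨ 1 = 1
s5 = s4 ∨ s1 = 1 ∨ 0 = 1
s6 = s5 ∧ C = 1 ∧ 1 = 1
s7 = s6 ∧ A = 1 ∧ 1 = 1
So s7 = 1 as required.

A=1 B=0 C=1 D=0 E=1 F=1 G=1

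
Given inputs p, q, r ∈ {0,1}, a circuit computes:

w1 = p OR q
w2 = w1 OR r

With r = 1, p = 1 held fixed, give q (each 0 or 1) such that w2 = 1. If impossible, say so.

q=0

w2 = w1 OR r must be 1, so at least one of w1, r is 1.
Check with r = 1, p = 1 and q=0:
w1 = p OR q = 1 OR 0 = 1
w2 = w1 OR r = 1 OR 1 = 1
So w2 = 1.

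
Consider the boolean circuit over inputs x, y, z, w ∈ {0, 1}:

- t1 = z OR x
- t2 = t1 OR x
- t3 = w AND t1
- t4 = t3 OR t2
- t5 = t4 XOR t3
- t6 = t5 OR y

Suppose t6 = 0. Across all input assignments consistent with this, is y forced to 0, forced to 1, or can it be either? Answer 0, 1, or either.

0

t6 = t5 OR y must be 0, so both t5 = 0 and y = 0.
t5 = t4 XOR t3 must be 0, so t4 and t3 are equal.
Every assignment with t6 = 0 has y = 0; there are 5 such assignment(s).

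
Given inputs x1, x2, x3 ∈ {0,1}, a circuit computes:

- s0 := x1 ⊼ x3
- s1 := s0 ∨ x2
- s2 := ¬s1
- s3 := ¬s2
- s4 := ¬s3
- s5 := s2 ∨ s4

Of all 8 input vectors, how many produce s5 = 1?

s5 = s2 ∨ s4 must be 1, so at least one of s2, s4 is 1.
Satisfying assignments:
  x1=1, x2=0, x3=1

1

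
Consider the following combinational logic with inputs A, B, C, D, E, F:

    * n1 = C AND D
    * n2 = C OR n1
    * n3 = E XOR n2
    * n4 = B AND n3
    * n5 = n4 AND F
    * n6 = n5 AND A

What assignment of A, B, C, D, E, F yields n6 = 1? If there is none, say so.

n6 = n5 AND A must be 1, so both n5 = 1 and A = 1.
n5 = n4 AND F must be 1, so both n4 = 1 and F = 1.
n4 = B AND n3 must be 1, so both B = 1 and n3 = 1.
Check with A=1, B=1, C=1, D=0, E=0, F=1:
n1 = C AND D = 1 AND 0 = 0
n2 = C OR n1 = 1 OR 0 = 1
n3 = E XOR n2 = 0 XOR 1 = 1
n4 = B AND n3 = 1 AND 1 = 1
n5 = n4 AND F = 1 AND 1 = 1
n6 = n5 AND A = 1 AND 1 = 1
So n6 = 1 as required.

A=1, B=1, C=1, D=0, E=0, F=1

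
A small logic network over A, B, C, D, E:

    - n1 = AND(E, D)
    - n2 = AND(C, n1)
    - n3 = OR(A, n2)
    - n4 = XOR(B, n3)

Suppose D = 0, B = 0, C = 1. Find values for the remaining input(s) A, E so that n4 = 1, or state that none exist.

n4 = XOR(B, n3) must be 1, so B and n3 differ.
Check with D = 0, B = 0, C = 1 and A=1, E=1:
n1 = AND(E, D) = AND(1, 0) = 0
n2 = AND(C, n1) = AND(1, 0) = 0
n3 = OR(A, n2) = OR(1, 0) = 1
n4 = XOR(B, n3) = XOR(0, 1) = 1
So n4 = 1.

A=1, E=1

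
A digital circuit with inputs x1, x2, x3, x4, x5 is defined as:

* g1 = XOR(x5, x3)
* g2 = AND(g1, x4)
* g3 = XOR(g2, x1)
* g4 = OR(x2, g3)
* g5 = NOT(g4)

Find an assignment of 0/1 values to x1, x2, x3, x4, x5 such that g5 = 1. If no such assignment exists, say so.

x1=1, x2=0, x3=1, x4=1, x5=0

g5 = NOT(g4) must be 1, so g4 = 0.
g4 = OR(x2, g3) must be 0, so both x2 = 0 and g3 = 0.
Check with x1=1, x2=0, x3=1, x4=1, x5=0:
g1 = XOR(x5, x3) = XOR(0, 1) = 1
g2 = AND(g1, x4) = AND(1, 1) = 1
g3 = XOR(g2, x1) = XOR(1, 1) = 0
g4 = OR(x2, g3) = OR(0, 0) = 0
g5 = NOT(g4) = NOT 0 = 1
So g5 = 1 as required.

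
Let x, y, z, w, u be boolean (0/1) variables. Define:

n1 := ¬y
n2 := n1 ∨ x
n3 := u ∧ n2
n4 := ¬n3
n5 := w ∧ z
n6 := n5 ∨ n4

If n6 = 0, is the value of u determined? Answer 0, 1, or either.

1

n6 = n5 ∨ n4 must be 0, so both n5 = 0 and n4 = 0.
Every assignment with n6 = 0 has u = 1; there are 9 such assignment(s).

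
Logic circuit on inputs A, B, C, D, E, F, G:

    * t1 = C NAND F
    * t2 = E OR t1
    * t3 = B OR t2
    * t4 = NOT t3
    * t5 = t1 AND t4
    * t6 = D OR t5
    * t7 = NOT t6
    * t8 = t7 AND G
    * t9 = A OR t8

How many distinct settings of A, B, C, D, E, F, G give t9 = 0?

t9 = A OR t8 must be 0, so both A = 0 and t8 = 0.
Enumerating the 128 input combinations, 48 give t9 = 0 and 80 give t9 = 1.

48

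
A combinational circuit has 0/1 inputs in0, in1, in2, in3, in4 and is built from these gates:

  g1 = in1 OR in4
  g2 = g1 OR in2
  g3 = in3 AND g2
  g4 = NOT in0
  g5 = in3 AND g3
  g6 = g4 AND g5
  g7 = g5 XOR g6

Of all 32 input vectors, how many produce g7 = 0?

g7 = g5 XOR g6 must be 0, so g5 and g6 are equal.
Enumerating the 32 input combinations, 25 give g7 = 0 and 7 give g7 = 1.

25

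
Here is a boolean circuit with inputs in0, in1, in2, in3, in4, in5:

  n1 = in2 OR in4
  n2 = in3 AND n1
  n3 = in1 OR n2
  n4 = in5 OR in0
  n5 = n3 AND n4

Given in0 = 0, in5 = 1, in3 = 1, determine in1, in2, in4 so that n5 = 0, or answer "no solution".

Check with in0 = 0, in5 = 1, in3 = 1 and in1=0, in2=0, in4=0:
n1 = in2 OR in4 = 0 OR 0 = 0
n2 = in3 AND n1 = 1 AND 0 = 0
n3 = in1 OR n2 = 0 OR 0 = 0
n4 = in5 OR in0 = 1 OR 0 = 1
n5 = n3 AND n4 = 0 AND 1 = 0
So n5 = 0.

in1=0, in2=0, in4=0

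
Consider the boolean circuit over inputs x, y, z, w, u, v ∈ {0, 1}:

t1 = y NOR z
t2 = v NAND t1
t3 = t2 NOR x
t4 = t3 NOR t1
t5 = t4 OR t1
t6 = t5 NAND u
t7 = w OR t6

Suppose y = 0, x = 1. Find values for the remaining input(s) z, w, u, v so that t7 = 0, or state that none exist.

t7 = w OR t6 must be 0, so both w = 0 and t6 = 0.
t6 = t5 NAND u must be 0, so both t5 = 1 and u = 1.
Check with y = 0, x = 1 and z=1, w=0, u=1, v=1:
t1 = y NOR z = 0 NOR 1 = 0
t2 = v NAND t1 = 1 NAND 0 = 1
t3 = t2 NOR x = 1 NOR 1 = 0
t4 = t3 NOR t1 = 0 NOR 0 = 1
t5 = t4 OR t1 = 1 OR 0 = 1
t6 = t5 NAND u = 1 NAND 1 = 0
t7 = w OR t6 = 0 OR 0 = 0
So t7 = 0.

z=1, w=0, u=1, v=1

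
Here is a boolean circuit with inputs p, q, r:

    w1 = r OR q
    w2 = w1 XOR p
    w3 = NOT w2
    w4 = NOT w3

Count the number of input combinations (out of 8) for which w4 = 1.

w4 = NOT w3 must be 1, so w3 = 0.
w3 = NOT w2 must be 0, so w2 = 1.
Enumerating the 8 input combinations, 4 give w4 = 1 and 4 give w4 = 0.

4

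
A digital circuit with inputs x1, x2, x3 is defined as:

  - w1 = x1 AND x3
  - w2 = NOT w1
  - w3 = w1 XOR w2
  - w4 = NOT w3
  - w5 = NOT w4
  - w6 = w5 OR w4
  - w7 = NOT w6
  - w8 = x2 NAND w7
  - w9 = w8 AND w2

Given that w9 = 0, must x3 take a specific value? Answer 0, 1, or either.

1

w9 = w8 AND w2 must be 0, so at least one of w8, w2 is 0.
Every assignment with w9 = 0 has x3 = 1; there are 2 such assignment(s).
  x1=1, x2=0, x3=1
  x1=1, x2=1, x3=1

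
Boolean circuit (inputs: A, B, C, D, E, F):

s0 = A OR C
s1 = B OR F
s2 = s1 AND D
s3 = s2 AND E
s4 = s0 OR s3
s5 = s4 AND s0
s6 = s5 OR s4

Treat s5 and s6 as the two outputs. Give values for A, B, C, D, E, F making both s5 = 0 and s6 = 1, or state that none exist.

A=0 B=1 C=0 D=1 E=1 F=1

Check with A=0 B=1 C=0 D=1 E=1 F=1:
s0 = A OR C = 0 OR 0 = 0
s1 = B OR F = 1 OR 1 = 1
s2 = s1 AND D = 1 AND 1 = 1
s3 = s2 AND E = 1 AND 1 = 1
s4 = s0 OR s3 = 0 OR 1 = 1
s5 = s4 AND s0 = 1 AND 0 = 0
s6 = s5 OR s4 = 0 OR 1 = 1
So s5 = 0 and s6 = 1.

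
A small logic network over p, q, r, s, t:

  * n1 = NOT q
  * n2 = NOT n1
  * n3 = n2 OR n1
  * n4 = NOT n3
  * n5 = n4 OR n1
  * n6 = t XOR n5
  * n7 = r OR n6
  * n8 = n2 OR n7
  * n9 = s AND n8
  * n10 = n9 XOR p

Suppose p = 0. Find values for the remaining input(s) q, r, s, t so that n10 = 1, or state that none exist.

q=1, r=0, s=1, t=1

Check with p = 0 and q=1, r=0, s=1, t=1:
n1 = NOT q = NOT 1 = 0
n2 = NOT n1 = NOT 0 = 1
n3 = n2 OR n1 = 1 OR 0 = 1
n4 = NOT n3 = NOT 1 = 0
n5 = n4 OR n1 = 0 OR 0 = 0
n6 = t XOR n5 = 1 XOR 0 = 1
n7 = r OR n6 = 0 OR 1 = 1
n8 = n2 OR n7 = 1 OR 1 = 1
n9 = s AND n8 = 1 AND 1 = 1
n10 = n9 XOR p = 1 XOR 0 = 1
So n10 = 1.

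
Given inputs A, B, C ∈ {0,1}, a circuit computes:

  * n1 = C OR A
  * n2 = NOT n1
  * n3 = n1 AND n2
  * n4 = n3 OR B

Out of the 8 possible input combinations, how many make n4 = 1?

n4 = n3 OR B must be 1, so at least one of n3, B is 1.
Satisfying assignments:
  A=0, B=1, C=0
  A=0, B=1, C=1
  A=1, B=1, C=0
  A=1, B=1, C=1

4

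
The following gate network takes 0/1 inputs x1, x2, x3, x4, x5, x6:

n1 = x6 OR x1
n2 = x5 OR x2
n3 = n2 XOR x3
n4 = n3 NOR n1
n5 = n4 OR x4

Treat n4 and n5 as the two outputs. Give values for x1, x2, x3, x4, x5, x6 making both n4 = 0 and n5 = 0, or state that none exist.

x1=1, x2=0, x3=0, x4=0, x5=0, x6=1

Check with x1=1, x2=0, x3=0, x4=0, x5=0, x6=1:
n1 = x6 OR x1 = 1 OR 1 = 1
n2 = x5 OR x2 = 0 OR 0 = 0
n3 = n2 XOR x3 = 0 XOR 0 = 0
n4 = n3 NOR n1 = 0 NOR 1 = 0
n5 = n4 OR x4 = 0 OR 0 = 0
So n4 = 0 and n5 = 0.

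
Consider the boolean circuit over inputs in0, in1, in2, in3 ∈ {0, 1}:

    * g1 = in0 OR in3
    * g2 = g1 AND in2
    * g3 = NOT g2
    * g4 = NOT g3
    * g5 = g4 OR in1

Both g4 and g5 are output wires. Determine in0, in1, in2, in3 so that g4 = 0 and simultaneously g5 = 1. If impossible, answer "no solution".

Check with in0=1, in1=1, in2=0, in3=0:
g1 = in0 OR in3 = 1 OR 0 = 1
g2 = g1 AND in2 = 1 AND 0 = 0
g3 = NOT g2 = NOT 0 = 1
g4 = NOT g3 = NOT 1 = 0
g5 = g4 OR in1 = 0 OR 1 = 1
So g4 = 0 and g5 = 1.

in0=1, in1=1, in2=0, in3=0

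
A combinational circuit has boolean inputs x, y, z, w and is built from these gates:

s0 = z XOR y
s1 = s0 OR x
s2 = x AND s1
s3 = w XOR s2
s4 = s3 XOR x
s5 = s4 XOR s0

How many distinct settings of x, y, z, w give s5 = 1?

s5 = s4 XOR s0 must be 1, so s4 and s0 differ.
Enumerating the 16 input combinations, 8 give s5 = 1 and 8 give s5 = 0.

8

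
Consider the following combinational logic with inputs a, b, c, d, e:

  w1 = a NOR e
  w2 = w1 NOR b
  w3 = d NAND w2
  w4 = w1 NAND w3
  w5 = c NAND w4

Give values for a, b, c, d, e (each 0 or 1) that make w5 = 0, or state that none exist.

w5 = c NAND w4 must be 0, so both c = 1 and w4 = 1.
Check with a=1, b=1, c=1, d=0, e=1:
w1 = a NOR e = 1 NOR 1 = 0
w2 = w1 NOR b = 0 NOR 1 = 0
w3 = d NAND w2 = 0 NAND 0 = 1
w4 = w1 NAND w3 = 0 NAND 1 = 1
w5 = c NAND w4 = 1 NAND 1 = 0
So w5 = 0 as required.

a=1, b=1, c=1, d=0, e=1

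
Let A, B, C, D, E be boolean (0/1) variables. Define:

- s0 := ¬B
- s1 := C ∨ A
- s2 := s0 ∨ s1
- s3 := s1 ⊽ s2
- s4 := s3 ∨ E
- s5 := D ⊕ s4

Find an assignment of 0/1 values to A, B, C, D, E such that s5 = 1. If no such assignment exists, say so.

s5 = D ⊕ s4 must be 1, so D and s4 differ.
Check with A=1, B=0, C=0, D=0, E=1:
s0 = ¬B = ¬0 = 1
s1 = C ∨ A = 0 ∨ 1 = 1
s2 = s0 ∨ s1 = 1 ∨ 1 = 1
s3 = s1 ⊽ s2 = 1 ⊽ 1 = 0
s4 = s3 ∨ E = 0 ∨ 1 = 1
s5 = D ⊕ s4 = 0 ⊕ 1 = 1
So s5 = 1 as required.

A=1, B=0, C=0, D=0, E=1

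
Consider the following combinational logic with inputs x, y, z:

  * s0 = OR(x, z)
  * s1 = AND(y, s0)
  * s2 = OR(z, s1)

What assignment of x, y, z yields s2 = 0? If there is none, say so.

x=0 y=1 z=0

s2 = OR(z, s1) must be 0, so both z = 0 and s1 = 0.
s1 = AND(y, s0) must be 0, so at least one of y, s0 is 0.
Check with x=0 y=1 z=0:
s0 = OR(x, z) = OR(0, 0) = 0
s1 = AND(y, s0) = AND(1, 0) = 0
s2 = OR(z, s1) = OR(0, 0) = 0
So s2 = 0 as required.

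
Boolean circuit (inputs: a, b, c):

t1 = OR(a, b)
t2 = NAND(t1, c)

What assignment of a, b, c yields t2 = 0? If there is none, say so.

t2 = NAND(t1, c) must be 0, so both t1 = 1 and c = 1.
Check with a=1, b=0, c=1:
t1 = OR(a, b) = OR(1, 0) = 1
t2 = NAND(t1, c) = NAND(1, 1) = 0
So t2 = 0 as required.

a=1, b=0, c=1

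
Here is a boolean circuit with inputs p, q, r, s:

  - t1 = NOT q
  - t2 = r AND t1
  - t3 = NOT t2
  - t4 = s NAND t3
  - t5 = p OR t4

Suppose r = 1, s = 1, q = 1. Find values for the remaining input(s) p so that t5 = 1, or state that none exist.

Check with r = 1, s = 1, q = 1 and p=1:
t1 = NOT q = NOT 1 = 0
t2 = r AND t1 = 1 AND 0 = 0
t3 = NOT t2 = NOT 0 = 1
t4 = s NAND t3 = 1 NAND 1 = 0
t5 = p OR t4 = 1 OR 0 = 1
So t5 = 1.

p=1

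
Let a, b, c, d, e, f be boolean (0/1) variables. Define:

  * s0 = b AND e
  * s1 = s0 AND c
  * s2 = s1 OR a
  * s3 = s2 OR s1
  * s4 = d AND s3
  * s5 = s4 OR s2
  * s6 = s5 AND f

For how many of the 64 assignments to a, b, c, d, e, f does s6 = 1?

18

s6 = s5 AND f must be 1, so both s5 = 1 and f = 1.
s5 = s4 OR s2 must be 1, so at least one of s4, s2 is 1.
Enumerating the 64 input combinations, 18 give s6 = 1 and 46 give s6 = 0.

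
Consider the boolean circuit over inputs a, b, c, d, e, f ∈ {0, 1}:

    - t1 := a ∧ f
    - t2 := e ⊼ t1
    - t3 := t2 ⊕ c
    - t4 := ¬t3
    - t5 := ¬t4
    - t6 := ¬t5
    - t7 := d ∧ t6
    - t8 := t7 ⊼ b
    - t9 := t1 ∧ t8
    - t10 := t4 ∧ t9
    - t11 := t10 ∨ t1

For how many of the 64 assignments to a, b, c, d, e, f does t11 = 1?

t11 = t10 ∨ t1 must be 1, so at least one of t10, t1 is 1.
Enumerating the 64 input combinations, 16 give t11 = 1 and 48 give t11 = 0.

16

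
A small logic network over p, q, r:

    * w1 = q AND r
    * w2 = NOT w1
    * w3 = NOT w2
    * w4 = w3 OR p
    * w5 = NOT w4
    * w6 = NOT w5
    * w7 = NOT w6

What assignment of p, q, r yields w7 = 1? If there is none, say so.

Check with p=0, q=1, r=0:
w1 = q AND r = 1 AND 0 = 0
w2 = NOT w1 = NOT 0 = 1
w3 = NOT w2 = NOT 1 = 0
w4 = w3 OR p = 0 OR 0 = 0
w5 = NOT w4 = NOT 0 = 1
w6 = NOT w5 = NOT 1 = 0
w7 = NOT w6 = NOT 0 = 1
So w7 = 1 as required.

p=0, q=1, r=0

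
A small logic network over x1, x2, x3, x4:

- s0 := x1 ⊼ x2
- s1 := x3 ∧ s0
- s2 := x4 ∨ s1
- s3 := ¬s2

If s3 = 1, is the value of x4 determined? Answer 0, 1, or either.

s3 = ¬s2 must be 1, so s2 = 0.
s2 = x4 ∨ s1 must be 0, so both x4 = 0 and s1 = 0.
Every assignment with s3 = 1 has x4 = 0; there are 5 such assignment(s).

0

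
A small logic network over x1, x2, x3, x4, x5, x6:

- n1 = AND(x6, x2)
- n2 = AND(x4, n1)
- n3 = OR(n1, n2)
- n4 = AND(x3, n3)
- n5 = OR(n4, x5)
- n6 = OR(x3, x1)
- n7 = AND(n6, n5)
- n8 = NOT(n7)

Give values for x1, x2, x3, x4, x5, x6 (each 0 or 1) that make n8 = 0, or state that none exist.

x1=0 x2=1 x3=1 x4=0 x5=1 x6=0

Check with x1=0 x2=1 x3=1 x4=0 x5=1 x6=0:
n1 = AND(x6, x2) = AND(0, 1) = 0
n2 = AND(x4, n1) = AND(0, 0) = 0
n3 = OR(n1, n2) = OR(0, 0) = 0
n4 = AND(x3, n3) = AND(1, 0) = 0
n5 = OR(n4, x5) = OR(0, 1) = 1
n6 = OR(x3, x1) = OR(1, 0) = 1
n7 = AND(n6, n5) = AND(1, 1) = 1
n8 = NOT(n7) = NOT 1 = 0
So n8 = 0 as required.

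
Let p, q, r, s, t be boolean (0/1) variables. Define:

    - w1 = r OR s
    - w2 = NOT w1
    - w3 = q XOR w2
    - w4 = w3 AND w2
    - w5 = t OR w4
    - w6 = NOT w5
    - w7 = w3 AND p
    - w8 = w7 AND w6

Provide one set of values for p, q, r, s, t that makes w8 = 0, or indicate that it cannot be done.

p=1, q=0, r=1, s=1, t=0

w8 = w7 AND w6 must be 0, so at least one of w7, w6 is 0.
Check with p=1, q=0, r=1, s=1, t=0:
w1 = r OR s = 1 OR 1 = 1
w2 = NOT w1 = NOT 1 = 0
w3 = q XOR w2 = 0 XOR 0 = 0
w4 = w3 AND w2 = 0 AND 0 = 0
w5 = t OR w4 = 0 OR 0 = 0
w6 = NOT w5 = NOT 0 = 1
w7 = w3 AND p = 0 AND 1 = 0
w8 = w7 AND w6 = 0 AND 1 = 0
So w8 = 0 as required.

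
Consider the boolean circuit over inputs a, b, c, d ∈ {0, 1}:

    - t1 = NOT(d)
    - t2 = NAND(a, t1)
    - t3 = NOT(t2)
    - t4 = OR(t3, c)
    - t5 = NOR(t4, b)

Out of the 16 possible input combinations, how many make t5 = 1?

3

t5 = NOR(t4, b) must be 1, so both t4 = 0 and b = 0.
Enumerating the 16 input combinations, 3 give t5 = 1 and 13 give t5 = 0.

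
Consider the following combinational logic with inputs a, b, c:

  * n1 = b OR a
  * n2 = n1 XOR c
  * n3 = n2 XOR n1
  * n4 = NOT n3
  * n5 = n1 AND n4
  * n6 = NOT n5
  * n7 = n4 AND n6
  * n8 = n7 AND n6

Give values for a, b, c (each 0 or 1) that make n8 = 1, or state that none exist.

a=0 b=0 c=0

n8 = n7 AND n6 must be 1, so both n7 = 1 and n6 = 1.
n7 = n4 AND n6 must be 1, so both n4 = 1 and n6 = 1.
Check with a=0 b=0 c=0:
n1 = b OR a = 0 OR 0 = 0
n2 = n1 XOR c = 0 XOR 0 = 0
n3 = n2 XOR n1 = 0 XOR 0 = 0
n4 = NOT n3 = NOT 0 = 1
n5 = n1 AND n4 = 0 AND 1 = 0
n6 = NOT n5 = NOT 0 = 1
n7 = n4 AND n6 = 1 AND 1 = 1
n8 = n7 AND n6 = 1 AND 1 = 1
So n8 = 1 as required.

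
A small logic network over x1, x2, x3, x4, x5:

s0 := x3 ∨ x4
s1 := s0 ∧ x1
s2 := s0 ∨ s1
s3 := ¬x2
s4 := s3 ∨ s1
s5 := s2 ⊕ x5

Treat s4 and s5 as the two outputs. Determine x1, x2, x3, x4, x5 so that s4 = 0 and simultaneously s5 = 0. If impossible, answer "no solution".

x1=0, x2=1, x3=0, x4=1, x5=1

Check with x1=0, x2=1, x3=0, x4=1, x5=1:
s0 = x3 ∨ x4 = 0 ∨ 1 = 1
s1 = s0 ∧ x1 = 1 ∧ 0 = 0
s2 = s0 ∨ s1 = 1 ∨ 0 = 1
s3 = ¬x2 = ¬1 = 0
s4 = s3 ∨ s1 = 0 ∨ 0 = 0
s5 = s2 ⊕ x5 = 1 ⊕ 1 = 0
So s4 = 0 and s5 = 0.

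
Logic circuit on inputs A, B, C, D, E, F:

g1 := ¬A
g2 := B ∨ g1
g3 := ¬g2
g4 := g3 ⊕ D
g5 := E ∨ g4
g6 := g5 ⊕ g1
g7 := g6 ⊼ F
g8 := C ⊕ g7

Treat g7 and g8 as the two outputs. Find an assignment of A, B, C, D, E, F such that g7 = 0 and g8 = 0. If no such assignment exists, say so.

A=0 B=0 C=0 D=0 E=0 F=1

Check with A=0 B=0 C=0 D=0 E=0 F=1:
g1 = ¬A = ¬0 = 1
g2 = B ∨ g1 = 0 ∨ 1 = 1
g3 = ¬g2 = ¬1 = 0
g4 = g3 ⊕ D = 0 ⊕ 0 = 0
g5 = E ∨ g4 = 0 ∨ 0 = 0
g6 = g5 ⊕ g1 = 0 ⊕ 1 = 1
g7 = g6 ⊼ F = 1 ⊼ 1 = 0
g8 = C ⊕ g7 = 0 ⊕ 0 = 0
So g7 = 0 and g8 = 0.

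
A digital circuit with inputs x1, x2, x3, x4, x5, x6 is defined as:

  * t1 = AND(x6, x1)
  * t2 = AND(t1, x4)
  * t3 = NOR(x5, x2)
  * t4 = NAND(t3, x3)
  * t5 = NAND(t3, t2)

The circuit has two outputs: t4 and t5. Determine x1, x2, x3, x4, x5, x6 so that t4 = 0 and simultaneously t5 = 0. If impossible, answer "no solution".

Check with x1=1, x2=0, x3=1, x4=1, x5=0, x6=1:
t1 = AND(x6, x1) = AND(1, 1) = 1
t2 = AND(t1, x4) = AND(1, 1) = 1
t3 = NOR(x5, x2) = NOR(0, 0) = 1
t4 = NAND(t3, x3) = NAND(1, 1) = 0
t5 = NAND(t3, t2) = NAND(1, 1) = 0
So t4 = 0 and t5 = 0.

x1=1, x2=0, x3=1, x4=1, x5=0, x6=1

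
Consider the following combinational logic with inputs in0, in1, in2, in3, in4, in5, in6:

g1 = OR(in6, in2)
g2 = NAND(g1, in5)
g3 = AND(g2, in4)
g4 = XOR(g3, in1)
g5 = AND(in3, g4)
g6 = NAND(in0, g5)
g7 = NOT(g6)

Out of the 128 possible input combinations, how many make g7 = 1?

g7 = NOT(g6) must be 1, so g6 = 0.
g6 = NAND(in0, g5) must be 0, so both in0 = 1 and g5 = 1.
Enumerating the 128 input combinations, 16 give g7 = 1 and 112 give g7 = 0.

16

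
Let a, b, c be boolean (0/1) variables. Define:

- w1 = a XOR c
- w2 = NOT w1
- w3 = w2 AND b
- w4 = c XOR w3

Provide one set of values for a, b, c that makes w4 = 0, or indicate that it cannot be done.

w4 = c XOR w3 must be 0, so c and w3 are equal.
Check with a=1, b=1, c=0:
w1 = a XOR c = 1 XOR 0 = 1
w2 = NOT w1 = NOT 1 = 0
w3 = w2 AND b = 0 AND 1 = 0
w4 = c XOR w3 = 0 XOR 0 = 0
So w4 = 0 as required.

a=1, b=1, c=0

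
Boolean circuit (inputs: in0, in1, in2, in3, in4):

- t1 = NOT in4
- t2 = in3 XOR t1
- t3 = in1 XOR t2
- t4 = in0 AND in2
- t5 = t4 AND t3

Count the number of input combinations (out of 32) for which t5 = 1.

4

t5 = t4 AND t3 must be 1, so both t4 = 1 and t3 = 1.
t4 = in0 AND in2 must be 1, so both in0 = 1 and in2 = 1.
Satisfying assignments:
  in0=1, in1=0, in2=1, in3=0, in4=0
  in0=1, in1=0, in2=1, in3=1, in4=1
  in0=1, in1=1, in2=1, in3=0, in4=1
  in0=1, in1=1, in2=1, in3=1, in4=0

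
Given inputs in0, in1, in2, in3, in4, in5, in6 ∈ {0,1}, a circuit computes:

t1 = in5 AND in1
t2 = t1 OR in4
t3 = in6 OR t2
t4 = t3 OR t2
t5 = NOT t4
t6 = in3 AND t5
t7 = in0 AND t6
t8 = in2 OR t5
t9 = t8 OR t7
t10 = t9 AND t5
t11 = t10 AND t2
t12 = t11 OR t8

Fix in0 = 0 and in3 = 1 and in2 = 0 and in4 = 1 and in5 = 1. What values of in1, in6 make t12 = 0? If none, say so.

in1=1 in6=1

Check with in0 = 0 and in3 = 1 and in2 = 0 and in4 = 1 and in5 = 1 and in1=1, in6=1:
t1 = in5 AND in1 = 1 AND 1 = 1
t2 = t1 OR in4 = 1 OR 1 = 1
t3 = in6 OR t2 = 1 OR 1 = 1
t4 = t3 OR t2 = 1 OR 1 = 1
t5 = NOT t4 = NOT 1 = 0
t6 = in3 AND t5 = 1 AND 0 = 0
t7 = in0 AND t6 = 0 AND 0 = 0
t8 = in2 OR t5 = 0 OR 0 = 0
t9 = t8 OR t7 = 0 OR 0 = 0
t10 = t9 AND t5 = 0 AND 0 = 0
t11 = t10 AND t2 = 0 AND 1 = 0
t12 = t11 OR t8 = 0 OR 0 = 0
So t12 = 0.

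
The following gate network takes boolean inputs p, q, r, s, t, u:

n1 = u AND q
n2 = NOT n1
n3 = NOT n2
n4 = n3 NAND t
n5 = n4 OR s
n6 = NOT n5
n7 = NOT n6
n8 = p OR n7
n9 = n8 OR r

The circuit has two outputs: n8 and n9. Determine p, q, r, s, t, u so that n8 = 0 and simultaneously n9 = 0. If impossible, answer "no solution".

Check with p=0, q=1, r=0, s=0, t=1, u=1:
n1 = u AND q = 1 AND 1 = 1
n2 = NOT n1 = NOT 1 = 0
n3 = NOT n2 = NOT 0 = 1
n4 = n3 NAND t = 1 NAND 1 = 0
n5 = n4 OR s = 0 OR 0 = 0
n6 = NOT n5 = NOT 0 = 1
n7 = NOT n6 = NOT 1 = 0
n8 = p OR n7 = 0 OR 0 = 0
n9 = n8 OR r = 0 OR 0 = 0
So n8 = 0 and n9 = 0.

p=0, q=1, r=0, s=0, t=1, u=1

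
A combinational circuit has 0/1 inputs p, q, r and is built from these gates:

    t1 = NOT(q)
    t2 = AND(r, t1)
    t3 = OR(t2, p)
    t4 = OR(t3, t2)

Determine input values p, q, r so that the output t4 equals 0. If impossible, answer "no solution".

p=0 q=1 r=1

t4 = OR(t3, t2) must be 0, so both t3 = 0 and t2 = 0.
Check with p=0 q=1 r=1:
t1 = NOT(q) = NOT 1 = 0
t2 = AND(r, t1) = AND(1, 0) = 0
t3 = OR(t2, p) = OR(0, 0) = 0
t4 = OR(t3, t2) = OR(0, 0) = 0
So t4 = 0 as required.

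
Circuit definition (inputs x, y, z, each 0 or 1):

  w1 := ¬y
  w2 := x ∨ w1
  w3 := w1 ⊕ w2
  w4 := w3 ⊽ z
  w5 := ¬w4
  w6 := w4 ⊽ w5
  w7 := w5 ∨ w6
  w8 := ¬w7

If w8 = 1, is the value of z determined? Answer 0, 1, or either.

w8 = ¬w7 must be 1, so w7 = 0.
Every assignment with w8 = 1 has z = 0; there are 3 such assignment(s).
  x=0, y=0, z=0
  x=0, y=1, z=0
  x=1, y=0, z=0

0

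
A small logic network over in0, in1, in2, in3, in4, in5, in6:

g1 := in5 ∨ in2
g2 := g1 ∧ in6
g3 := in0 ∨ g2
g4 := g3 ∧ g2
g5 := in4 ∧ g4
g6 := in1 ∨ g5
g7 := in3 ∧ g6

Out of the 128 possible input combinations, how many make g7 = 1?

g7 = in3 ∧ g6 must be 1, so both in3 = 1 and g6 = 1.
g6 = in1 ∨ g5 must be 1, so at least one of in1, g5 is 1.
Enumerating the 128 input combinations, 38 give g7 = 1 and 90 give g7 = 0.

38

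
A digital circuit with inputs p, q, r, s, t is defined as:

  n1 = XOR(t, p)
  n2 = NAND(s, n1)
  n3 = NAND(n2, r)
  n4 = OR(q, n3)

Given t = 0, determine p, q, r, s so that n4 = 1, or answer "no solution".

p=1 q=0 r=1 s=1

n4 = OR(q, n3) must be 1, so at least one of q, n3 is 1.
Check with t = 0 and p=1, q=0, r=1, s=1:
n1 = XOR(t, p) = XOR(0, 1) = 1
n2 = NAND(s, n1) = NAND(1, 1) = 0
n3 = NAND(n2, r) = NAND(0, 1) = 1
n4 = OR(q, n3) = OR(0, 1) = 1
So n4 = 1.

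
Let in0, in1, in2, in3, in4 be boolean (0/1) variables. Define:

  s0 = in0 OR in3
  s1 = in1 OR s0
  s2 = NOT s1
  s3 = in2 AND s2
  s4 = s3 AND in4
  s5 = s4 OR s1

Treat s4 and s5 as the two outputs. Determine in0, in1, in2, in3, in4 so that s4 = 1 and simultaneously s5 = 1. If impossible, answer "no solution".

Check with in0=0, in1=0, in2=1, in3=0, in4=1:
s0 = in0 OR in3 = 0 OR 0 = 0
s1 = in1 OR s0 = 0 OR 0 = 0
s2 = NOT s1 = NOT 0 = 1
s3 = in2 AND s2 = 1 AND 1 = 1
s4 = s3 AND in4 = 1 AND 1 = 1
s5 = s4 OR s1 = 1 OR 0 = 1
So s4 = 1 and s5 = 1.

in0=0, in1=0, in2=1, in3=0, in4=1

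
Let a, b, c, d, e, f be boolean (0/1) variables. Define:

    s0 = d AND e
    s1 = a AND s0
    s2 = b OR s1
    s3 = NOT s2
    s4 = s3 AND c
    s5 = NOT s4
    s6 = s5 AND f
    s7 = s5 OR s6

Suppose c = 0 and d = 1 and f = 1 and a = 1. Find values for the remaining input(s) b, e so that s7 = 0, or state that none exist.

With c = 0 and d = 1 and f = 1 and a = 1 fixed, none of the 4 settings of b, e give s7 = 0.
For example, with b=1, e=1:
s0 = d AND e = 1 AND 1 = 1
s1 = a AND s0 = 1 AND 1 = 1
s2 = b OR s1 = 1 OR 1 = 1
s3 = NOT s2 = NOT 1 = 0
s4 = s3 AND c = 0 AND 0 = 0
s5 = NOT s4 = NOT 0 = 1
s6 = s5 AND f = 1 AND 1 = 1
s7 = s5 OR s6 = 1 OR 1 = 1
giving s7 = 1 ≠ 0.

no solution exists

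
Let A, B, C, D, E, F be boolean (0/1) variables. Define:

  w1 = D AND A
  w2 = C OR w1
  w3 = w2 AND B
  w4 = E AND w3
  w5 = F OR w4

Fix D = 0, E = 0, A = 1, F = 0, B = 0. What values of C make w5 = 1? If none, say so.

With D = 0, E = 0, A = 1, F = 0, B = 0 fixed, none of the 2 settings of C give w5 = 1.
For example, with C=0:
w1 = D AND A = 0 AND 1 = 0
w2 = C OR w1 = 0 OR 0 = 0
w3 = w2 AND B = 0 AND 0 = 0
w4 = E AND w3 = 0 AND 0 = 0
w5 = F OR w4 = 0 OR 0 = 0
giving w5 = 0 ≠ 1.

no solution exists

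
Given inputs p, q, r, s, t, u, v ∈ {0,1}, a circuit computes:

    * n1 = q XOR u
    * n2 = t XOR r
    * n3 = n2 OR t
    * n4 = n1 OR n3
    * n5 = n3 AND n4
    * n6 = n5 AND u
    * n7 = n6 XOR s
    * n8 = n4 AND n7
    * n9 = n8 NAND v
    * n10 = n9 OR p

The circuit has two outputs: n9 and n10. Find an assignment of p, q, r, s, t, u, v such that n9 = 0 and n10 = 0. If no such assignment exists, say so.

p=0 q=1 r=1 s=1 t=0 u=0 v=1

Check with p=0 q=1 r=1 s=1 t=0 u=0 v=1:
n1 = q XOR u = 1 XOR 0 = 1
n2 = t XOR r = 0 XOR 1 = 1
n3 = n2 OR t = 1 OR 0 = 1
n4 = n1 OR n3 = 1 OR 1 = 1
n5 = n3 AND n4 = 1 AND 1 = 1
n6 = n5 AND u = 1 AND 0 = 0
n7 = n6 XOR s = 0 XOR 1 = 1
n8 = n4 AND n7 = 1 AND 1 = 1
n9 = n8 NAND v = 1 NAND 1 = 0
n10 = n9 OR p = 0 OR 0 = 0
So n9 = 0 and n10 = 0.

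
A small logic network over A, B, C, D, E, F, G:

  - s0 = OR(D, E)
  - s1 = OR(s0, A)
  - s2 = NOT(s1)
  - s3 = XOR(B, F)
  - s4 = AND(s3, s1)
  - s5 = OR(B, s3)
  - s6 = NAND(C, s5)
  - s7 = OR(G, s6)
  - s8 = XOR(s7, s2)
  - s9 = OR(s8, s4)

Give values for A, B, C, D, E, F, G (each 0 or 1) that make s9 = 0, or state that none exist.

Check with A=0, B=0, C=0, D=0, E=0, F=1, G=1:
s0 = OR(D, E) = OR(0, 0) = 0
s1 = OR(s0, A) = OR(0, 0) = 0
s2 = NOT(s1) = NOT 0 = 1
s3 = XOR(B, F) = XOR(0, 1) = 1
s4 = AND(s3, s1) = AND(1, 0) = 0
s5 = OR(B, s3) = OR(0, 1) = 1
s6 = NAND(C, s5) = NAND(0, 1) = 1
s7 = OR(G, s6) = OR(1, 1) = 1
s8 = XOR(s7, s2) = XOR(1, 1) = 0
s9 = OR(s8, s4) = OR(0, 0) = 0
So s9 = 0 as required.

A=0, B=0, C=0, D=0, E=0, F=1, G=1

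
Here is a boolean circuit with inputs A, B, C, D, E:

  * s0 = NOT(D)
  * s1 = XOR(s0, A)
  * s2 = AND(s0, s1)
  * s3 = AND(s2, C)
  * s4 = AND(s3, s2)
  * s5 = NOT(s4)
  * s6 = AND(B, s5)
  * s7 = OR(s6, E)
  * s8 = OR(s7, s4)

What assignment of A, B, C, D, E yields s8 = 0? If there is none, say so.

s8 = OR(s7, s4) must be 0, so both s7 = 0 and s4 = 0.
s7 = OR(s6, E) must be 0, so both s6 = 0 and E = 0.
Check with A=0, B=0, C=0, D=1, E=0:
s0 = NOT(D) = NOT 1 = 0
s1 = XOR(s0, A) = XOR(0, 0) = 0
s2 = AND(s0, s1) = AND(0, 0) = 0
s3 = AND(s2, C) = AND(0, 0) = 0
s4 = AND(s3, s2) = AND(0, 0) = 0
s5 = NOT(s4) = NOT 0 = 1
s6 = AND(B, s5) = AND(0, 1) = 0
s7 = OR(s6, E) = OR(0, 0) = 0
s8 = OR(s7, s4) = OR(0, 0) = 0
So s8 = 0 as required.

A=0, B=0, C=0, D=1, E=0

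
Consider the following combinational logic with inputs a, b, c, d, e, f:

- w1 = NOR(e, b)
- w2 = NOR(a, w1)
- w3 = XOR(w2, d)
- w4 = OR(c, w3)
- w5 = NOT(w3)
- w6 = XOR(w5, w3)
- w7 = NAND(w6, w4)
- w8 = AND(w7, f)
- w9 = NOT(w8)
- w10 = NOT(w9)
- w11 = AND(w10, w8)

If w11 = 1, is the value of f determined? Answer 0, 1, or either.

1

w11 = AND(w10, w8) must be 1, so both w10 = 1 and w8 = 1.
Every assignment with w11 = 1 has f = 1; there are 8 such assignment(s).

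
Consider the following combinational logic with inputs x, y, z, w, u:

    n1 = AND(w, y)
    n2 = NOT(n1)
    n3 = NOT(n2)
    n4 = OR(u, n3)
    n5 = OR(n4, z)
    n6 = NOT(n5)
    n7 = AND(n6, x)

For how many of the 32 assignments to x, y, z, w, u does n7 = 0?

n7 = AND(n6, x) must be 0, so at least one of n6, x is 0.
Enumerating the 32 input combinations, 29 give n7 = 0 and 3 give n7 = 1.

29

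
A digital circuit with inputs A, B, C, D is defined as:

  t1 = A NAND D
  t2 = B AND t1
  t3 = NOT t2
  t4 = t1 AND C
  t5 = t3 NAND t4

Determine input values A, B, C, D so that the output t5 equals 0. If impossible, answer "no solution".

t5 = t3 NAND t4 must be 0, so both t3 = 1 and t4 = 1.
t3 = NOT t2 must be 1, so t2 = 0.
t4 = t1 AND C must be 1, so both t1 = 1 and C = 1.
Check with A=0, B=0, C=1, D=1:
t1 = A NAND D = 0 NAND 1 = 1
t2 = B AND t1 = 0 AND 1 = 0
t3 = NOT t2 = NOT 0 = 1
t4 = t1 AND C = 1 AND 1 = 1
t5 = t3 NAND t4 = 1 NAND 1 = 0
So t5 = 0 as required.

A=0, B=0, C=1, D=1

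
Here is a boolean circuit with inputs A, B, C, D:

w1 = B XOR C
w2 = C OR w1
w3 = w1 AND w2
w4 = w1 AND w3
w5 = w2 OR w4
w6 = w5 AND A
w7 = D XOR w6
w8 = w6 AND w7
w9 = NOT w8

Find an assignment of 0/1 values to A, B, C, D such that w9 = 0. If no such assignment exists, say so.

A=1 B=0 C=1 D=0

Check with A=1 B=0 C=1 D=0:
w1 = B XOR C = 0 XOR 1 = 1
w2 = C OR w1 = 1 OR 1 = 1
w3 = w1 AND w2 = 1 AND 1 = 1
w4 = w1 AND w3 = 1 AND 1 = 1
w5 = w2 OR w4 = 1 OR 1 = 1
w6 = w5 AND A = 1 AND 1 = 1
w7 = D XOR w6 = 0 XOR 1 = 1
w8 = w6 AND w7 = 1 AND 1 = 1
w9 = NOT w8 = NOT 1 = 0
So w9 = 0 as required.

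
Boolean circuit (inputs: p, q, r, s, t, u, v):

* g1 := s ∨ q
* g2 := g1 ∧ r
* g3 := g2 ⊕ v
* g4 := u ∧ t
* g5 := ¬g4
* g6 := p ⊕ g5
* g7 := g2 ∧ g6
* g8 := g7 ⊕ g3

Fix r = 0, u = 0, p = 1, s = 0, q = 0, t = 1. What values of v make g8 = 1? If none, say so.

g8 = g7 ⊕ g3 must be 1, so g7 and g3 differ.
Check with r = 0, u = 0, p = 1, s = 0, q = 0, t = 1 and v=1:
g1 = s ∨ q = 0 ∨ 0 = 0
g2 = g1 ∧ r = 0 ∧ 0 = 0
g3 = g2 ⊕ v = 0 ⊕ 1 = 1
g4 = u ∧ t = 0 ∧ 1 = 0
g5 = ¬g4 = ¬0 = 1
g6 = p ⊕ g5 = 1 ⊕ 1 = 0
g7 = g2 ∧ g6 = 0 ∧ 0 = 0
g8 = g7 ⊕ g3 = 0 ⊕ 1 = 1
So g8 = 1.

v=1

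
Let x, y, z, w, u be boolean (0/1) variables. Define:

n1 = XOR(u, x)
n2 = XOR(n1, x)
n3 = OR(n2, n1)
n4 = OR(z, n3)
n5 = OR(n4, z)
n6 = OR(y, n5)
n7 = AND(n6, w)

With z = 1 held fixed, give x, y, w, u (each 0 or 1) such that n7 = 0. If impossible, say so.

x=0, y=0, w=0, u=1

n7 = AND(n6, w) must be 0, so at least one of n6, w is 0.
Check with z = 1 and x=0, y=0, w=0, u=1:
n1 = XOR(u, x) = XOR(1, 0) = 1
n2 = XOR(n1, x) = XOR(1, 0) = 1
n3 = OR(n2, n1) = OR(1, 1) = 1
n4 = OR(z, n3) = OR(1, 1) = 1
n5 = OR(n4, z) = OR(1, 1) = 1
n6 = OR(y, n5) = OR(0, 1) = 1
n7 = AND(n6, w) = AND(1, 0) = 0
So n7 = 0.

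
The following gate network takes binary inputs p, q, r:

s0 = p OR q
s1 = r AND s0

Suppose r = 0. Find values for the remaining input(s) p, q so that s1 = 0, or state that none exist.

s1 = r AND s0 must be 0, so at least one of r, s0 is 0.
Check with r = 0 and p=1, q=0:
s0 = p OR q = 1 OR 0 = 1
s1 = r AND s0 = 0 AND 1 = 0
So s1 = 0.

p=1, q=0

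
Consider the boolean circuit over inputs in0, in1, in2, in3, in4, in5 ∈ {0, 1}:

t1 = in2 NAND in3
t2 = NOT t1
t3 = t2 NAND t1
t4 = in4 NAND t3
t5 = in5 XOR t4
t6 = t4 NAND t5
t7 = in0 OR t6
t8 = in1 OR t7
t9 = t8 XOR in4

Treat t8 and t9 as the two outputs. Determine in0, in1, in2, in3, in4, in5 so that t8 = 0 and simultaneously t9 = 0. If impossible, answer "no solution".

Check with in0=0, in1=0, in2=0, in3=1, in4=0, in5=0:
t1 = in2 NAND in3 = 0 NAND 1 = 1
t2 = NOT t1 = NOT 1 = 0
t3 = t2 NAND t1 = 0 NAND 1 = 1
t4 = in4 NAND t3 = 0 NAND 1 = 1
t5 = in5 XOR t4 = 0 XOR 1 = 1
t6 = t4 NAND t5 = 1 NAND 1 = 0
t7 = in0 OR t6 = 0 OR 0 = 0
t8 = in1 OR t7 = 0 OR 0 = 0
t9 = t8 XOR in4 = 0 XOR 0 = 0
So t8 = 0 and t9 = 0.

in0=0, in1=0, in2=0, in3=1, in4=0, in5=0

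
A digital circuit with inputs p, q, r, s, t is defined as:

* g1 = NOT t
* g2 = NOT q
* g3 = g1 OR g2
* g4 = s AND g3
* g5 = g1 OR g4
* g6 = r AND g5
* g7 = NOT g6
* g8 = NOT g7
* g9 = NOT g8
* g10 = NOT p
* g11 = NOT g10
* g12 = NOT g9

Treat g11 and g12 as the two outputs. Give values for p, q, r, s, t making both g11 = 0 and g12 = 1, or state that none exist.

Check with p=0, q=0, r=1, s=0, t=0:
g1 = NOT t = NOT 0 = 1
g2 = NOT q = NOT 0 = 1
g3 = g1 OR g2 = 1 OR 1 = 1
g4 = s AND g3 = 0 AND 1 = 0
g5 = g1 OR g4 = 1 OR 0 = 1
g6 = r AND g5 = 1 AND 1 = 1
g7 = NOT g6 = NOT 1 = 0
g8 = NOT g7 = NOT 0 = 1
g9 = NOT g8 = NOT 1 = 0
g10 = NOT p = NOT 0 = 1
g11 = NOT g10 = NOT 1 = 0
g12 = NOT g9 = NOT 0 = 1
So g11 = 0 and g12 = 1.

p=0, q=0, r=1, s=0, t=0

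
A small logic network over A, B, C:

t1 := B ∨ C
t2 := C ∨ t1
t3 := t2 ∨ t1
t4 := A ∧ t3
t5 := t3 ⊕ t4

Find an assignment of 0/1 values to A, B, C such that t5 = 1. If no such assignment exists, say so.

t5 = t3 ⊕ t4 must be 1, so t3 and t4 differ.
Check with A=0 B=1 C=1:
t1 = B ∨ C = 1 ∨ 1 = 1
t2 = C ∨ t1 = 1 ∨ 1 = 1
t3 = t2 ∨ t1 = 1 ∨ 1 = 1
t4 = A ∧ t3 = 0 ∧ 1 = 0
t5 = t3 ⊕ t4 = 1 ⊕ 0 = 1
So t5 = 1 as required.

A=0 B=1 C=1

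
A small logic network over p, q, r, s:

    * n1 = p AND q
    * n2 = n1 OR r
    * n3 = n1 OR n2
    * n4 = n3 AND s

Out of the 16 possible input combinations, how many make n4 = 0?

11

n4 = n3 AND s must be 0, so at least one of n3, s is 0.
Enumerating the 16 input combinations, 11 give n4 = 0 and 5 give n4 = 1.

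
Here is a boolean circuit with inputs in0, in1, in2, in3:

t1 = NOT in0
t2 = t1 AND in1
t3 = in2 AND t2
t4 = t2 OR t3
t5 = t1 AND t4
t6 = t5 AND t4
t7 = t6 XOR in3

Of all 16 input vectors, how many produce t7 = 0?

t7 = t6 XOR in3 must be 0, so t6 and in3 are equal.
Enumerating the 16 input combinations, 8 give t7 = 0 and 8 give t7 = 1.

8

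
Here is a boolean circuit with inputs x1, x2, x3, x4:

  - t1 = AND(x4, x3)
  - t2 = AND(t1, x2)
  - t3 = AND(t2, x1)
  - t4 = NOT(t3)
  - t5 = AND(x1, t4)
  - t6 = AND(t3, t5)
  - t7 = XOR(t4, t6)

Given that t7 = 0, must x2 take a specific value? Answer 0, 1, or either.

1

t7 = XOR(t4, t6) must be 0, so t4 and t6 are equal.
Every assignment with t7 = 0 has x2 = 1; there are 1 such assignment(s).
  x1=1, x2=1, x3=1, x4=1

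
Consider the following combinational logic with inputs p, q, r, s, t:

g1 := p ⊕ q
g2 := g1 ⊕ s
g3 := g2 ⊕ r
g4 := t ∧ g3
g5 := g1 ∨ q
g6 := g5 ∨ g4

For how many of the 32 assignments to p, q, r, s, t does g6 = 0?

g6 = g5 ∨ g4 must be 0, so both g5 = 0 and g4 = 0.
Enumerating the 32 input combinations, 6 give g6 = 0 and 26 give g6 = 1.

6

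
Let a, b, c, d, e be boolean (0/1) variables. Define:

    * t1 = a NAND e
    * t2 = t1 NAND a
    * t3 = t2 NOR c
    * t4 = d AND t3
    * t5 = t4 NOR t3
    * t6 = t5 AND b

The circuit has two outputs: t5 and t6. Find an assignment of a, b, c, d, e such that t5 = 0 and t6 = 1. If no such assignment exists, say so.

no solution exists

Across all 32 input combinations, none give both t5 = 0 and t6 = 1.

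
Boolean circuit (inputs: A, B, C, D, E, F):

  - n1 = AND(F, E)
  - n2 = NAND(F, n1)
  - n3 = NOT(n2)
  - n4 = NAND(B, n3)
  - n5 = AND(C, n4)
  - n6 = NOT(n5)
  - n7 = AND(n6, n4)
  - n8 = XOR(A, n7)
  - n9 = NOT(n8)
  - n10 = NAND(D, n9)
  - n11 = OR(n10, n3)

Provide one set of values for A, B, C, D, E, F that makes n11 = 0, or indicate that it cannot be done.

A=1 B=1 C=0 D=1 E=0 F=1

Check with A=1 B=1 C=0 D=1 E=0 F=1:
n1 = AND(F, E) = AND(1, 0) = 0
n2 = NAND(F, n1) = NAND(1, 0) = 1
n3 = NOT(n2) = NOT 1 = 0
n4 = NAND(B, n3) = NAND(1, 0) = 1
n5 = AND(C, n4) = AND(0, 1) = 0
n6 = NOT(n5) = NOT 0 = 1
n7 = AND(n6, n4) = AND(1, 1) = 1
n8 = XOR(A, n7) = XOR(1, 1) = 0
n9 = NOT(n8) = NOT 0 = 1
n10 = NAND(D, n9) = NAND(1, 1) = 0
n11 = OR(n10, n3) = OR(0, 0) = 0
So n11 = 0 as required.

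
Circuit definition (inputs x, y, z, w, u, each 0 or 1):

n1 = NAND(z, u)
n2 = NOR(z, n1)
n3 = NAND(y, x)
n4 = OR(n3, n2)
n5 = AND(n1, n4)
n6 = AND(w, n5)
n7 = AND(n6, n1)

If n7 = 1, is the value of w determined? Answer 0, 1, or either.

n7 = AND(n6, n1) must be 1, so both n6 = 1 and n1 = 1.
n6 = AND(w, n5) must be 1, so both w = 1 and n5 = 1.
Every assignment with n7 = 1 has w = 1; there are 9 such assignment(s).

1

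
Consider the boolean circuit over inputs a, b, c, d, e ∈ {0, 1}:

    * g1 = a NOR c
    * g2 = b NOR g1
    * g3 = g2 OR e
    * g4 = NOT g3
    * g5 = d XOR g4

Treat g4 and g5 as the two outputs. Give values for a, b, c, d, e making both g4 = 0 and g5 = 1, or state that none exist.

Check with a=0, b=0, c=1, d=1, e=0:
g1 = a NOR c = 0 NOR 1 = 0
g2 = b NOR g1 = 0 NOR 0 = 1
g3 = g2 OR e = 1 OR 0 = 1
g4 = NOT g3 = NOT 1 = 0
g5 = d XOR g4 = 1 XOR 0 = 1
So g4 = 0 and g5 = 1.

a=0, b=0, c=1, d=1, e=0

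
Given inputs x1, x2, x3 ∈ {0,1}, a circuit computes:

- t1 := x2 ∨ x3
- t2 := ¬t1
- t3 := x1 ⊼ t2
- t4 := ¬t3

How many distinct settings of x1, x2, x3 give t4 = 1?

t4 = ¬t3 must be 1, so t3 = 0.
t3 = x1 ⊼ t2 must be 0, so both x1 = 1 and t2 = 1.
Satisfying assignments:
  x1=1, x2=0, x3=0

1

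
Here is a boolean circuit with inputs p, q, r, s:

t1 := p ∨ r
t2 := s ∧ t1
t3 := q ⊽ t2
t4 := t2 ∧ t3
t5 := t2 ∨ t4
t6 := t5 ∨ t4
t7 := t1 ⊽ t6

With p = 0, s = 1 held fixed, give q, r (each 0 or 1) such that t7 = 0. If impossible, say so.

q=1, r=1

Check with p = 0, s = 1 and q=1, r=1:
t1 = p ∨ r = 0 ∨ 1 = 1
t2 = s ∧ t1 = 1 ∧ 1 = 1
t3 = q ⊽ t2 = 1 ⊽ 1 = 0
t4 = t2 ∧ t3 = 1 ∧ 0 = 0
t5 = t2 ∨ t4 = 1 ∨ 0 = 1
t6 = t5 ∨ t4 = 1 ∨ 0 = 1
t7 = t1 ⊽ t6 = 1 ⊽ 1 = 0
So t7 = 0.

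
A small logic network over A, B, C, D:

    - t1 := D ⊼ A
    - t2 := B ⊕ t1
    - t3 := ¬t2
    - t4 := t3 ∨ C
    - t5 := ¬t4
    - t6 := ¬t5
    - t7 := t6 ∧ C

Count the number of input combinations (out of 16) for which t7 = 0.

8

t7 = t6 ∧ C must be 0, so at least one of t6, C is 0.
Enumerating the 16 input combinations, 8 give t7 = 0 and 8 give t7 = 1.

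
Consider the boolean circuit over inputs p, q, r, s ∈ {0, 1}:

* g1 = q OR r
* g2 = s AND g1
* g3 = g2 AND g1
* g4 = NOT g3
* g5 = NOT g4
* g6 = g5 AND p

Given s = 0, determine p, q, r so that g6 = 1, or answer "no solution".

With s = 0 fixed, none of the 8 settings of p, q, r give g6 = 1.
For example, with p=1, q=0, r=1:
g1 = q OR r = 0 OR 1 = 1
g2 = s AND g1 = 0 AND 1 = 0
g3 = g2 AND g1 = 0 AND 1 = 0
g4 = NOT g3 = NOT 0 = 1
g5 = NOT g4 = NOT 1 = 0
g6 = g5 AND p = 0 AND 1 = 0
giving g6 = 0 ≠ 1.

no solution exists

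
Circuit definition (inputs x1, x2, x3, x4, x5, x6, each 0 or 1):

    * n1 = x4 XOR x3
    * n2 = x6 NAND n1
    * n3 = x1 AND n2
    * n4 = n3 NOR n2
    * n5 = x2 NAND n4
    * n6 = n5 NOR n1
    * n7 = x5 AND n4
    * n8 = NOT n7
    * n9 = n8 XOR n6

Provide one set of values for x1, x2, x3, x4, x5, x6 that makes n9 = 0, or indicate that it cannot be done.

Check with x1=0, x2=1, x3=0, x4=1, x5=1, x6=1:
n1 = x4 XOR x3 = 1 XOR 0 = 1
n2 = x6 NAND n1 = 1 NAND 1 = 0
n3 = x1 AND n2 = 0 AND 0 = 0
n4 = n3 NOR n2 = 0 NOR 0 = 1
n5 = x2 NAND n4 = 1 NAND 1 = 0
n6 = n5 NOR n1 = 0 NOR 1 = 0
n7 = x5 AND n4 = 1 AND 1 = 1
n8 = NOT n7 = NOT 1 = 0
n9 = n8 XOR n6 = 0 XOR 0 = 0
So n9 = 0 as required.

x1=0, x2=1, x3=0, x4=1, x5=1, x6=1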